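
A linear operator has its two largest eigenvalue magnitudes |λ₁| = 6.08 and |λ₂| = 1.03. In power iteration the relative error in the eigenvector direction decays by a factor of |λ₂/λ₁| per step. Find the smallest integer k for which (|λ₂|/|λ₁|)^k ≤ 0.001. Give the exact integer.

|λ₂/λ₁| = 1.03/6.08 = 0.16941
Need k ≥ ln(0.001) / ln(0.16941) = -6.9078 / -1.7754 ≈ 3.891
Smallest integer k satisfying the bound: 4

4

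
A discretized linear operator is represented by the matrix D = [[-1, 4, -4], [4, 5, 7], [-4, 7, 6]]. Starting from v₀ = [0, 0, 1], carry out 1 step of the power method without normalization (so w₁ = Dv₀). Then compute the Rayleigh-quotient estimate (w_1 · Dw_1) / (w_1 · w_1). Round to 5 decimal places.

λ ≈ 9.91089

w1 = Dv₀ = (-4, 7, 6)
Dw1 = (8, 61, 101)
w1·Dw1 = (-4)·8 + 7·61 + 6·101 = 1001; w1·w1 = (-4)·(-4) + 7·7 + 6·6 = 101
λ ≈ 1001/101 = 9.91089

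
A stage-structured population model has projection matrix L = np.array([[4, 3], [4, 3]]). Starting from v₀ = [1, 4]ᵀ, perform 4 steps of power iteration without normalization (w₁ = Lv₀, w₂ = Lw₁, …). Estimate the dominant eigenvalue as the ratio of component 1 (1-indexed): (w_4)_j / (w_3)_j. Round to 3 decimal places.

7.000

w1 = Lv₀ = (16, 16)
w2 = Lw1 = (112, 112)
w3 = Lw2 = (784, 784)
w4 = Lw3 = (5488, 5488)
Ratio at component: 5488 / 784 = 7.000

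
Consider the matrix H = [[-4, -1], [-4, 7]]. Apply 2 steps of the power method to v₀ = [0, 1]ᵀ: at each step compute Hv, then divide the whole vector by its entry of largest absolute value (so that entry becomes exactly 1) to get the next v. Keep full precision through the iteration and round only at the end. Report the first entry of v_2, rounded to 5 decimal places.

Hv0 = (-1.000000, 7.000000); divide by 7.000000 → v1 = (-0.142857, 1.000000)
Hv1 = (-0.428571, 7.571429); divide by 7.571429 → v2 = (-0.056604, 1.000000)
Requested entry of v2: -3/53 = -0.05660

-0.05660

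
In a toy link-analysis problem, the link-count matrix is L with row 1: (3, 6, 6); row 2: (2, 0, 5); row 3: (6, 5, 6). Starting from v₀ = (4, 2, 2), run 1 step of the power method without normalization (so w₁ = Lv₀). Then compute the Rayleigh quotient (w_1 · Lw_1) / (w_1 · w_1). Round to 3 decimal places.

w1 = Lv₀ = (36, 18, 46)
Lw1 = (492, 302, 582)
w1·Lw1 = 36·492 + 18·302 + 46·582 = 49920; w1·w1 = 36·36 + 18·18 + 46·46 = 3736
λ ≈ 49920/3736 = 13.362

λ ≈ 13.362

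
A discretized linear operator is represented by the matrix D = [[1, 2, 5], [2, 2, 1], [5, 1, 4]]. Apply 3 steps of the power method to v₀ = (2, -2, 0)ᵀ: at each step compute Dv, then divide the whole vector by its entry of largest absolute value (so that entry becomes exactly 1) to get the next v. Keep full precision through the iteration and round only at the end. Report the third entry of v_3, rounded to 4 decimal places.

Dv0 = (-2.00000, 0.00000, 8.00000); divide by 8.00000 → v1 = (-0.25000, 0.00000, 1.00000)
Dv1 = (4.75000, 0.50000, 2.75000); divide by 4.75000 → v2 = (1.00000, 0.10526, 0.57895)
Dv2 = (4.10526, 2.78947, 7.42105); divide by 7.42105 → v3 = (0.55319, 0.37589, 1.00000)
Requested entry of v3: 282/282 = 1.0000

1.0000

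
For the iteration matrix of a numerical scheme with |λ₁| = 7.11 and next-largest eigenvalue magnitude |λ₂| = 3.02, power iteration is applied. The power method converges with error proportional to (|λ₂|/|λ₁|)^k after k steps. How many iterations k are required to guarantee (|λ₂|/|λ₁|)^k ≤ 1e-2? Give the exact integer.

6

|λ₂/λ₁| = 3.02/7.11 = 0.42475
Need k ≥ ln(1e-2) / ln(0.42475) = -4.6052 / -0.8562 ≈ 5.378
Smallest integer k satisfying the bound: 6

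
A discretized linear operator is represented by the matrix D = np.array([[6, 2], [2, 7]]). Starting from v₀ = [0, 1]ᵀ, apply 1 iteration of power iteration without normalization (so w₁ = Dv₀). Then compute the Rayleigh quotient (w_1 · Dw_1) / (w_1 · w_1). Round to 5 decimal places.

w1 = Dv₀ = (6·0 + 2·1; 2·0 + 7·1) = (2, 7)
Dw1 = (26, 53)
w1·Dw1 = 2·26 + 7·53 = 423; w1·w1 = 2·2 + 7·7 = 53
λ ≈ 423/53 = 7.98113

λ ≈ 7.98113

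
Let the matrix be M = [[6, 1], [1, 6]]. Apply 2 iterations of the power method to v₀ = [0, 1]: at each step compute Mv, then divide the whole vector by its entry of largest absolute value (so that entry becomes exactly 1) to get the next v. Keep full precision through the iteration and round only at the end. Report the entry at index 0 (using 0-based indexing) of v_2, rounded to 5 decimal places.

0.32432

Mv0 = (1.000000, 6.000000); divide by 6.000000 → v1 = (0.166667, 1.000000)
Mv1 = (2.000000, 6.166667); divide by 6.166667 → v2 = (0.324324, 1.000000)
Requested entry of v2: 12/37 = 0.32432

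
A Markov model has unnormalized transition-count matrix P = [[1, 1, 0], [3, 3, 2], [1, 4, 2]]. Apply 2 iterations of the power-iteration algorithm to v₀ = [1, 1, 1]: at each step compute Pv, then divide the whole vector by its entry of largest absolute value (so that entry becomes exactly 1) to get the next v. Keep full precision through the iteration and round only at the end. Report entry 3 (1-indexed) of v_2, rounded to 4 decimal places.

Pv0 = (2.00000, 8.00000, 7.00000); divide by 8.00000 → v1 = (0.25000, 1.00000, 0.87500)
Pv1 = (1.25000, 5.50000, 6.00000); divide by 6.00000 → v2 = (0.20833, 0.91667, 1.00000)
Requested entry of v2: 48/48 = 1.0000

1.0000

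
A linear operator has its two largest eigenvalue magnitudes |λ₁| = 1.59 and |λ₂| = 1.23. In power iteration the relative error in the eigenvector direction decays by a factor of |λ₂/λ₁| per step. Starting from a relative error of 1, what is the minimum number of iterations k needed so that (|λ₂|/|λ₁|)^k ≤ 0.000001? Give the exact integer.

|λ₂/λ₁| = 1.23/1.59 = 0.77358
Need k ≥ ln(0.000001) / ln(0.77358) = -13.8155 / -0.2567 ≈ 53.816
Smallest integer k satisfying the bound: 54

54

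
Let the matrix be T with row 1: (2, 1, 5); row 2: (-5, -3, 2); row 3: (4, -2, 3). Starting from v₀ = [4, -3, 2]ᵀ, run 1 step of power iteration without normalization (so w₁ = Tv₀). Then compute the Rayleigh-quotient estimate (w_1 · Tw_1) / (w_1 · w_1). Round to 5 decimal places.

w1 = Tv₀ = (2·4 + 1·(-3) + 5·2; (-5)·4 + (-3)·(-3) + 2·2; 4·4 + (-2)·(-3) + 3·2) = (15, -7, 28)
Tw1 = (163, 2, 158)
w1·Tw1 = 15·163 + (-7)·2 + 28·158 = 6855; w1·w1 = 15·15 + (-7)·(-7) + 28·28 = 1058
λ ≈ 6855/1058 = 6.47921

6.47921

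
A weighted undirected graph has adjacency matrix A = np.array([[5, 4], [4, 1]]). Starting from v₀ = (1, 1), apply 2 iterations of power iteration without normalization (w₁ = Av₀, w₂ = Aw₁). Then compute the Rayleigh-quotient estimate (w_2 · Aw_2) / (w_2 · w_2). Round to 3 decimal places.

λ ≈ 7.471

w1 = Av₀ = (5·1 + 4·1; 4·1 + 1·1) = (9, 5)
w2 = Aw1 = (5·9 + 4·5; 4·9 + 1·5) = (65, 41)
Aw2 = (489, 301)
w2·Aw2 = 65·489 + 41·301 = 44126; w2·w2 = 65·65 + 41·41 = 5906
λ ≈ 44126/5906 = 7.471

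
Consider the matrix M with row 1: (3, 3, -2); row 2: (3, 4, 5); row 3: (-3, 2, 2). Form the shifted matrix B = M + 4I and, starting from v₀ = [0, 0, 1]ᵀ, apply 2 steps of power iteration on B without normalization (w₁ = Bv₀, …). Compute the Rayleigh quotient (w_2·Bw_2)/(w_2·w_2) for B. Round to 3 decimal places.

B = M + 4I has rows (7, 3, -2); (3, 8, 5); (-3, 2, 6)
w1 = Bv₀ = (7·0 + 3·0 + (-2)·1; 3·0 + 8·0 + 5·1; (-3)·0 + 2·0 + 6·1) = (-2, 5, 6)
w2 = Bw1 = (7·(-2) + 3·5 + (-2)·6; 3·(-2) + 8·5 + 5·6; (-3)·(-2) + 2·5 + 6·6) = (-11, 64, 52)
Bw2 = (11, 739, 473)
w2·Bw2 = 71771; w2·w2 = 6921; μ ≈ 71771/6921 = 10.370

μ ≈ 10.370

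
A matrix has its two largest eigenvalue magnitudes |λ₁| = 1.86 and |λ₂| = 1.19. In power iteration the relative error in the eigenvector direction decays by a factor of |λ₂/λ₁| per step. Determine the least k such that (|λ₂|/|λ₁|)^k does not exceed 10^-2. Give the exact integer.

|λ₂/λ₁| = 1.19/1.86 = 0.63978
Need k ≥ ln(10^-2) / ln(0.63978) = -4.6052 / -0.4466 ≈ 10.311
Smallest integer k satisfying the bound: 11

11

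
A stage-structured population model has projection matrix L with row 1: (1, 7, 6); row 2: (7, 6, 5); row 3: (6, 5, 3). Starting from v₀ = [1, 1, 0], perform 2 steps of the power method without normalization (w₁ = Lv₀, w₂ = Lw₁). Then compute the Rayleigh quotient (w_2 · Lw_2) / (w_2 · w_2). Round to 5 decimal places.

15.51244

w1 = Lv₀ = (1·1 + 7·1 + 6·0; 7·1 + 6·1 + 5·0; 6·1 + 5·1 + 3·0) = (8, 13, 11)
w2 = Lw1 = (1·8 + 7·13 + 6·11; 7·8 + 6·13 + 5·11; 6·8 + 5·13 + 3·11) = (165, 189, 146)
Lw2 = (2364, 3019, 2373)
w2·Lw2 = 165·2364 + 189·3019 + 146·2373 = 1307109; w2·w2 = 165·165 + 189·189 + 146·146 = 84262
λ ≈ 1307109/84262 = 15.51244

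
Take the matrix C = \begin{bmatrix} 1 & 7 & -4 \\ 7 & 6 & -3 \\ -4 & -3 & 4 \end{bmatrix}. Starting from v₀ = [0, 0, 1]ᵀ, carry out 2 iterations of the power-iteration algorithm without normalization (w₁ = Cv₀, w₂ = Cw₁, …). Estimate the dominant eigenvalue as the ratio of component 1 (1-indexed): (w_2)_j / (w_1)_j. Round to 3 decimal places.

w1 = Cv₀ = (-4, -3, 4)
w2 = Cw1 = (-41, -58, 41)
Ratio at component: -41 / -4 = 10.250

λ ≈ 10.250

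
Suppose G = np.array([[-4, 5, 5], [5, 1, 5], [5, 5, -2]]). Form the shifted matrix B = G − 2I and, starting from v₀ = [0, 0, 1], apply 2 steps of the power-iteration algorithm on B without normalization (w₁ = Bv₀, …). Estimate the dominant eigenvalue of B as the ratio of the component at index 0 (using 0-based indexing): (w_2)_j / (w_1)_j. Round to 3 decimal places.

B = G − 2I has rows (-6, 5, 5); (5, -1, 5); (5, 5, -4)
w1 = Bv₀ = (5, 5, -4)
w2 = Bw1 = (-25, 0, 66)
Ratio: -25/5 = -5.000

μ ≈ -5.000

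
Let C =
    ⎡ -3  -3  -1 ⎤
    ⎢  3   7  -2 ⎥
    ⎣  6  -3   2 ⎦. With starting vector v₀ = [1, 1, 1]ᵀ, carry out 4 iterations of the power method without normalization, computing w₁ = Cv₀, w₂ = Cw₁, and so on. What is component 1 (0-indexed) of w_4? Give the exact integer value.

w1 = Cv₀ = (-7, 8, 5)
w2 = Cw1 = (-8, 25, -56)
w3 = Cw2 = (5, 263, -235)
w4 = Cw3 = (-569, 2326, -1229)
The requested component of w4 is 2326.

2326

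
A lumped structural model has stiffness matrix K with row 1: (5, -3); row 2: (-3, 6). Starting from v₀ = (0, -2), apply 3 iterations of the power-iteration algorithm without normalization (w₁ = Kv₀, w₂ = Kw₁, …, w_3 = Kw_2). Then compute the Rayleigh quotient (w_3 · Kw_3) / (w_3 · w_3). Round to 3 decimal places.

λ ≈ 8.539

w1 = Kv₀ = (5·0 + (-3)·(-2); (-3)·0 + 6·(-2)) = (6, -12)
w2 = Kw1 = (5·6 + (-3)·(-12); (-3)·6 + 6·(-12)) = (66, -90)
w3 = Kw2 = (600, -738)
Kw3 = (5214, -6228)
w3·Kw3 = 600·5214 + (-738)·(-6228) = 7724664; w3·w3 = 600·600 + (-738)·(-738) = 904644
λ ≈ 7724664/904644 = 8.539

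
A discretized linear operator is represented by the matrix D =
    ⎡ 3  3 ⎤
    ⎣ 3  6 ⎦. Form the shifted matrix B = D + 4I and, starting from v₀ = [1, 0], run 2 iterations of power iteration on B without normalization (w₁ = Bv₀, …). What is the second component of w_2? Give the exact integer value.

B = D + 4I has rows (7, 3); (3, 10)
w1 = Bv₀ = (7·1 + 3·0; 3·1 + 10·0) = (7, 3)
w2 = Bw1 = (7·7 + 3·3; 3·7 + 10·3) = (58, 51)
Requested component of w2: 51

51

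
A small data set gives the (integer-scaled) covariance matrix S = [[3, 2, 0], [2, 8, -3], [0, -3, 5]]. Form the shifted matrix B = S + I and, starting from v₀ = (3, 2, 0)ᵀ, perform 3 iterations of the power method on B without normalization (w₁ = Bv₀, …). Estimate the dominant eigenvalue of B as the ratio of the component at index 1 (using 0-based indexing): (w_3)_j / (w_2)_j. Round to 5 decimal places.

μ ≈ 11.06015

B = S + I has rows (4, 2, 0); (2, 9, -3); (0, -3, 6)
w1 = Bv₀ = (4·3 + 2·2 + 0·0; 2·3 + 9·2 + (-3)·0; 0·3 + (-3)·2 + 6·0) = (16, 24, -6)
w2 = Bw1 = (4·16 + 2·24 + 0·(-6); 2·16 + 9·24 + (-3)·(-6); 0·16 + (-3)·24 + 6·(-6)) = (112, 266, -108)
w3 = Bw2 = (980, 2942, -1446)
Ratio: 2942/266 = 11.06015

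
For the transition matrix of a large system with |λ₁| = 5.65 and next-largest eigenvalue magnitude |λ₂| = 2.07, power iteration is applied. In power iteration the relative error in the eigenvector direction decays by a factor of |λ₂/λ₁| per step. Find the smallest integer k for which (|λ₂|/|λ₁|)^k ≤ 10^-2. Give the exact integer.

|λ₂/λ₁| = 2.07/5.65 = 0.36637
Need k ≥ ln(10^-2) / ln(0.36637) = -4.6052 / -1.0041 ≈ 4.586
Smallest integer k satisfying the bound: 5

5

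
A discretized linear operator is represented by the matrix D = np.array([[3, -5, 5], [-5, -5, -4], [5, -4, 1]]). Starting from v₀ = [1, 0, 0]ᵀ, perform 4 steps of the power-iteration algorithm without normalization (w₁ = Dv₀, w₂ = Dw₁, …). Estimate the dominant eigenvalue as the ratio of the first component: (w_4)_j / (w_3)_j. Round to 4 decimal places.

12.1335

w1 = Dv₀ = (3, -5, 5)
w2 = Dw1 = (59, -10, 40)
w3 = Dw2 = (427, -405, 375)
w4 = Dw3 = (5181, -1610, 4130)
Ratio at component: 5181 / 427 = 12.1335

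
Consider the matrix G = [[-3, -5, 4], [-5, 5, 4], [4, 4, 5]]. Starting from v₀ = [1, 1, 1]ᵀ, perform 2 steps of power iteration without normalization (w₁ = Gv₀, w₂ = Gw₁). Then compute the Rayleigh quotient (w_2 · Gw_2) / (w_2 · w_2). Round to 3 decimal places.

λ ≈ 6.009

w1 = Gv₀ = ((-3)·1 + (-5)·1 + 4·1; (-5)·1 + 5·1 + 4·1; 4·1 + 4·1 + 5·1) = (-4, 4, 13)
w2 = Gw1 = ((-3)·(-4) + (-5)·4 + 4·13; (-5)·(-4) + 5·4 + 4·13; 4·(-4) + 4·4 + 5·13) = (44, 92, 65)
Gw2 = (-332, 500, 869)
w2·Gw2 = 44·(-332) + 92·500 + 65·869 = 87877; w2·w2 = 44·44 + 92·92 + 65·65 = 14625
λ ≈ 87877/14625 = 6.009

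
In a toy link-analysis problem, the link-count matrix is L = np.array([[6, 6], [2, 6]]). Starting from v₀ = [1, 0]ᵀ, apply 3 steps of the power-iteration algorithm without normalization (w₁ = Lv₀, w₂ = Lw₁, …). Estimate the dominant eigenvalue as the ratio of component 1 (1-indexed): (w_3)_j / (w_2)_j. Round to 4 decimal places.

λ ≈ 9.0000

w1 = Lv₀ = (6, 2)
w2 = Lw1 = (48, 24)
w3 = Lw2 = (432, 240)
Ratio at component: 432 / 48 = 9.0000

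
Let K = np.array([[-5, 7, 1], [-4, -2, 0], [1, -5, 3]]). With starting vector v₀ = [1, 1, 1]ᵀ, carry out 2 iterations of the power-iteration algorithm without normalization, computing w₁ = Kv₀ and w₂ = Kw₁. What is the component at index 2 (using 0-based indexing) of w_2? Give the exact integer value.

30

w1 = Kv₀ = ((-5)·1 + 7·1 + 1·1; (-4)·1 + (-2)·1 + 0·1; 1·1 + (-5)·1 + 3·1) = (3, -6, -1)
w2 = Kw1 = ((-5)·3 + 7·(-6) + 1·(-1); (-4)·3 + (-2)·(-6) + 0·(-1); 1·3 + (-5)·(-6) + 3·(-1)) = (-58, 0, 30)
The requested component of w2 is 30.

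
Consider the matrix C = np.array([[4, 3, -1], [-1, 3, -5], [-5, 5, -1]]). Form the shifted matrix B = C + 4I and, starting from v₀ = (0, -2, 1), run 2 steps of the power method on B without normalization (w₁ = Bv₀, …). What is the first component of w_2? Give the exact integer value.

B = C + 4I has rows (8, 3, -1); (-1, 7, -5); (-5, 5, 3)
w1 = Bv₀ = (8·0 + 3·(-2) + (-1)·1; (-1)·0 + 7·(-2) + (-5)·1; (-5)·0 + 5·(-2) + 3·1) = (-7, -19, -7)
w2 = Bw1 = (8·(-7) + 3·(-19) + (-1)·(-7); (-1)·(-7) + 7·(-19) + (-5)·(-7); (-5)·(-7) + 5·(-19) + 3·(-7)) = (-106, -91, -81)
Requested component of w2: -106

-106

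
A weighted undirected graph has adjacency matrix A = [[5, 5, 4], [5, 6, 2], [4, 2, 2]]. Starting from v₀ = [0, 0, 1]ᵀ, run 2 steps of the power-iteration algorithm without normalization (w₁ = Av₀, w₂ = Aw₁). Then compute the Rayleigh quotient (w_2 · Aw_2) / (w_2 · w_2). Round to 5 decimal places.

w1 = Av₀ = (4, 2, 2)
w2 = Aw1 = (38, 36, 24)
Aw2 = (466, 454, 272)
w2·Aw2 = 38·466 + 36·454 + 24·272 = 40580; w2·w2 = 38·38 + 36·36 + 24·24 = 3316
λ ≈ 40580/3316 = 12.23764

12.23764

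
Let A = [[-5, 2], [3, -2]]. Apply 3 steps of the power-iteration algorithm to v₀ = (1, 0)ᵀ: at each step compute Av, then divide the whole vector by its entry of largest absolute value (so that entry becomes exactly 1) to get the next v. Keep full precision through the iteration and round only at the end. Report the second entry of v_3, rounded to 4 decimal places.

Av0 = (-5.00000, 3.00000); divide by -5.00000 → v1 = (1.00000, -0.60000)
Av1 = (-6.20000, 4.20000); divide by -6.20000 → v2 = (1.00000, -0.67742)
Av2 = (-6.35484, 4.35484); divide by -6.35484 → v3 = (1.00000, -0.68528)
Requested entry of v3: 135/-197 = -0.6853

-0.6853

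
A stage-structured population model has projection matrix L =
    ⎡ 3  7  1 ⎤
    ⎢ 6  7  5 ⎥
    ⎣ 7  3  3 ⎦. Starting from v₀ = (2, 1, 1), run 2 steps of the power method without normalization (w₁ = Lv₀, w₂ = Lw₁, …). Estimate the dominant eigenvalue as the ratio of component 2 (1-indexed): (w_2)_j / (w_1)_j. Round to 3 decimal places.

w1 = Lv₀ = (3·2 + 7·1 + 1·1; 6·2 + 7·1 + 5·1; 7·2 + 3·1 + 3·1) = (14, 24, 20)
w2 = Lw1 = (3·14 + 7·24 + 1·20; 6·14 + 7·24 + 5·20; 7·14 + 3·24 + 3·20) = (230, 352, 230)
Ratio at component: 352 / 24 = 14.667

λ ≈ 14.667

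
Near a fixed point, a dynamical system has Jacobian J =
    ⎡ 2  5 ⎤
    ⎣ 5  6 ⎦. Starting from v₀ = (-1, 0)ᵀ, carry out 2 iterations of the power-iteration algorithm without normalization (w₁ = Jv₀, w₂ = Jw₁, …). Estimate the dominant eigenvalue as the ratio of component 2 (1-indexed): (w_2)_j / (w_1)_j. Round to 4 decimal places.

w1 = Jv₀ = (-2, -5)
w2 = Jw1 = (-29, -40)
Ratio at component: -40 / -5 = 8.0000

λ ≈ 8.0000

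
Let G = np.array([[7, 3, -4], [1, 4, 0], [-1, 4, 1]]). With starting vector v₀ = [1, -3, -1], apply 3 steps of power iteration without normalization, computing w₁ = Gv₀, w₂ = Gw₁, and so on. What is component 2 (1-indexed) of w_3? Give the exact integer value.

-131

w1 = Gv₀ = (7·1 + 3·(-3) + (-4)·(-1); 1·1 + 4·(-3) + 0·(-1); (-1)·1 + 4·(-3) + 1·(-1)) = (2, -11, -14)
w2 = Gw1 = (7·2 + 3·(-11) + (-4)·(-14); 1·2 + 4·(-11) + 0·(-14); (-1)·2 + 4·(-11) + 1·(-14)) = (37, -42, -60)
w3 = Gw2 = (373, -131, -265)
The requested component of w3 is -131.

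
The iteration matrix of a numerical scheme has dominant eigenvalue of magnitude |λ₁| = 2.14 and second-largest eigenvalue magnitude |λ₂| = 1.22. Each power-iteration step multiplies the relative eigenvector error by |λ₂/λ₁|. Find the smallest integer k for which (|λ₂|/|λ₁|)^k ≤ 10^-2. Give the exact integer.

|λ₂/λ₁| = 1.22/2.14 = 0.57009
Need k ≥ ln(10^-2) / ln(0.57009) = -4.6052 / -0.5620 ≈ 8.195
Smallest integer k satisfying the bound: 9

9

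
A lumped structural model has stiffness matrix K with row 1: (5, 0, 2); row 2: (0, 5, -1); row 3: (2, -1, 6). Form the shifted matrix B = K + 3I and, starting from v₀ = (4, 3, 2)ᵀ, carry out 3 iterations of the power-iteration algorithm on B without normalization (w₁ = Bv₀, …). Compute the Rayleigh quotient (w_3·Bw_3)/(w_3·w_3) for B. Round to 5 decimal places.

B = K + 3I has rows (8, 0, 2); (0, 8, -1); (2, -1, 9)
w1 = Bv₀ = (8·4 + 0·3 + 2·2; 0·4 + 8·3 + (-1)·2; 2·4 + (-1)·3 + 9·2) = (36, 22, 23)
w2 = Bw1 = (8·36 + 0·22 + 2·23; 0·36 + 8·22 + (-1)·23; 2·36 + (-1)·22 + 9·23) = (334, 153, 257)
w3 = Bw2 = (3186, 967, 2828)
Bw3 = (31144, 4908, 30857)
w3·Bw3 = 191234416; w3·w3 = 19083269; μ ≈ 191234416/19083269 = 10.02105

10.02105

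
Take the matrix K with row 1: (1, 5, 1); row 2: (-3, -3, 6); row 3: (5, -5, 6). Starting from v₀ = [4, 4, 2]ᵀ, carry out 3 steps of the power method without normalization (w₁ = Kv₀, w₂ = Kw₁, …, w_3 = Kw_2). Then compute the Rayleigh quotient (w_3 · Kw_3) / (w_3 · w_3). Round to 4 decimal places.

w1 = Kv₀ = (26, -12, 12)
w2 = Kw1 = (-22, 30, 262)
w3 = Kw2 = (390, 1548, 1312)
Kw3 = (9442, 2058, 2082)
w3·Kw3 = 390·9442 + 1548·2058 + 1312·2082 = 9599748; w3·w3 = 390·390 + 1548·1548 + 1312·1312 = 4269748
λ ≈ 9599748/4269748 = 2.2483

λ ≈ 2.2483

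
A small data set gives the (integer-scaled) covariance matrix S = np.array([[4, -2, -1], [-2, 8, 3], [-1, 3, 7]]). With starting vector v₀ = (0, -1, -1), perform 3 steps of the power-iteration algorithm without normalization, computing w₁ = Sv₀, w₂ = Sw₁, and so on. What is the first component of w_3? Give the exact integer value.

w1 = Sv₀ = (3, -11, -10)
w2 = Sw1 = (44, -124, -106)
w3 = Sw2 = (530, -1398, -1158)
The requested component of w3 is 530.

530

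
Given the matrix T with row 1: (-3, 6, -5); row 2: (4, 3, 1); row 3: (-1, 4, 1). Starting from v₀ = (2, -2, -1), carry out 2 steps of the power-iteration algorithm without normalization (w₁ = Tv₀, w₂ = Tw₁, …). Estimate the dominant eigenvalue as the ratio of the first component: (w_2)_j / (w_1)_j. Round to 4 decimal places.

w1 = Tv₀ = ((-3)·2 + 6·(-2) + (-5)·(-1); 4·2 + 3·(-2) + 1·(-1); (-1)·2 + 4·(-2) + 1·(-1)) = (-13, 1, -11)
w2 = Tw1 = ((-3)·(-13) + 6·1 + (-5)·(-11); 4·(-13) + 3·1 + 1·(-11); (-1)·(-13) + 4·1 + 1·(-11)) = (100, -60, 6)
Ratio at component: 100 / -13 = -7.6923

λ ≈ -7.6923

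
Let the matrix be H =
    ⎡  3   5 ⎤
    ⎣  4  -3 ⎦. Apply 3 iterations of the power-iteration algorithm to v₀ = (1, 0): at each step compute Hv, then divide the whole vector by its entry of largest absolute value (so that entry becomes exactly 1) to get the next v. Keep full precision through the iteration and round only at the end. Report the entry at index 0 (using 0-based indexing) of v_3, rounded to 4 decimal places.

Hv0 = (3.00000, 4.00000); divide by 4.00000 → v1 = (0.75000, 1.00000)
Hv1 = (7.25000, 0.00000); divide by 7.25000 → v2 = (1.00000, 0.00000)
Hv2 = (3.00000, 4.00000); divide by 4.00000 → v3 = (0.75000, 1.00000)
Requested entry of v3: 87/116 = 0.7500

0.7500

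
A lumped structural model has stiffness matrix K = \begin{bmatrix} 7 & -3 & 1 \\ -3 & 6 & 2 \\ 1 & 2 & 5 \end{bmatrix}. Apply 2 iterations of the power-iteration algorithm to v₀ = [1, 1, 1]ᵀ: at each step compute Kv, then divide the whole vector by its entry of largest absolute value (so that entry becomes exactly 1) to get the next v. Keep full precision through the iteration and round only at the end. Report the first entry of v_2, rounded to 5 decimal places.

0.50909

Kv0 = (5.000000, 5.000000, 8.000000); divide by 8.000000 → v1 = (0.625000, 0.625000, 1.000000)
Kv1 = (3.500000, 3.875000, 6.875000); divide by 6.875000 → v2 = (0.509091, 0.563636, 1.000000)
Requested entry of v2: 28/55 = 0.50909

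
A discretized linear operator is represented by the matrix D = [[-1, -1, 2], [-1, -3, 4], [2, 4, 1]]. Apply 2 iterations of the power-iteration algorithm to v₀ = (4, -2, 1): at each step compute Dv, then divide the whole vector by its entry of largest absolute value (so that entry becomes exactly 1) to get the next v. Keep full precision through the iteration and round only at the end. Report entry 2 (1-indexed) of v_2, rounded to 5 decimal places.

-0.56000

Dv0 = (0.000000, 6.000000, 1.000000); divide by 6.000000 → v1 = (0.000000, 1.000000, 0.166667)
Dv1 = (-0.666667, -2.333333, 4.166667); divide by 4.166667 → v2 = (-0.160000, -0.560000, 1.000000)
Requested entry of v2: -14/25 = -0.56000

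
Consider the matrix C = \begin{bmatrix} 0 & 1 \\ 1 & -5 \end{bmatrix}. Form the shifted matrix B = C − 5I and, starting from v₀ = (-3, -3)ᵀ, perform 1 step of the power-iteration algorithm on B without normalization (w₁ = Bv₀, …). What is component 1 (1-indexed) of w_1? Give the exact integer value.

12

B = C − 5I has rows (-5, 1); (1, -10)
w1 = Bv₀ = (12, 27)
Requested component of w1: 12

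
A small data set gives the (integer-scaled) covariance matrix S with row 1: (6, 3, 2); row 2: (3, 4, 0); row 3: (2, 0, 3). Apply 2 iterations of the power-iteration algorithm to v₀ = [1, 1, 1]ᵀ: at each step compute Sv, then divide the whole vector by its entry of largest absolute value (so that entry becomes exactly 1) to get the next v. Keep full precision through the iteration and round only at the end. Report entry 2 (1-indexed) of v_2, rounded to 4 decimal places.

Sv0 = (11.00000, 7.00000, 5.00000); divide by 11.00000 → v1 = (1.00000, 0.63636, 0.45455)
Sv1 = (8.81818, 5.54545, 3.36364); divide by 8.81818 → v2 = (1.00000, 0.62887, 0.38144)
Requested entry of v2: 61/97 = 0.6289

0.6289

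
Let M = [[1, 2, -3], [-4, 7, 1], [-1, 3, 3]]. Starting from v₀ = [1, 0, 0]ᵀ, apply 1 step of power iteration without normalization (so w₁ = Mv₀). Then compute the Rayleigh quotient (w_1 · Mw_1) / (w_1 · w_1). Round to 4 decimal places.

w1 = Mv₀ = (1·1 + 2·0 + (-3)·0; (-4)·1 + 7·0 + 1·0; (-1)·1 + 3·0 + 3·0) = (1, -4, -1)
Mw1 = (-4, -33, -16)
w1·Mw1 = 1·(-4) + (-4)·(-33) + (-1)·(-16) = 144; w1·w1 = 1·1 + (-4)·(-4) + (-1)·(-1) = 18
λ ≈ 144/18 = 8.0000

8.0000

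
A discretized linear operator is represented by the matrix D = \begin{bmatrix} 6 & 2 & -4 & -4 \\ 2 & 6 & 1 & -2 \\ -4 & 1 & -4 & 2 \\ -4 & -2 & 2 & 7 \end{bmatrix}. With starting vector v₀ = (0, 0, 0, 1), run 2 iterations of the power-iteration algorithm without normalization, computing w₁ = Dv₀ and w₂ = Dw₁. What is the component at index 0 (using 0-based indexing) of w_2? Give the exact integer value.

-64

w1 = Dv₀ = (6·0 + 2·0 + (-4)·0 + (-4)·1; 2·0 + 6·0 + 1·0 + (-2)·1; (-4)·0 + 1·0 + (-4)·0 + 2·1; (-4)·0 + (-2)·0 + 2·0 + 7·1) = (-4, -2, 2, 7)
w2 = Dw1 = (6·(-4) + 2·(-2) + (-4)·2 + (-4)·7; 2·(-4) + 6·(-2) + 1·2 + (-2)·7; (-4)·(-4) + 1·(-2) + (-4)·2 + 2·7; (-4)·(-4) + (-2)·(-2) + 2·2 + 7·7) = (-64, -32, 20, 73)
The requested component of w2 is -64.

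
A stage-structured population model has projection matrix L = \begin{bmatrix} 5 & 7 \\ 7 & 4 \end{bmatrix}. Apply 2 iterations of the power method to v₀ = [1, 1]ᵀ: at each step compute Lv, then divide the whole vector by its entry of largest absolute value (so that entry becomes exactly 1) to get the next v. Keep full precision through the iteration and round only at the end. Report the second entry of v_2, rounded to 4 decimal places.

Lv0 = (12.00000, 11.00000); divide by 12.00000 → v1 = (1.00000, 0.91667)
Lv1 = (11.41667, 10.66667); divide by 11.41667 → v2 = (1.00000, 0.93431)
Requested entry of v2: 128/137 = 0.9343

0.9343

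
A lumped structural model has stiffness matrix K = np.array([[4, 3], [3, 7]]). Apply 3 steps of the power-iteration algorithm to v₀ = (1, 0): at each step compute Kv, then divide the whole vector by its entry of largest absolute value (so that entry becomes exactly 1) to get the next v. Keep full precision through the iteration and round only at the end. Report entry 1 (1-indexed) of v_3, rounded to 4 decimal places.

0.6503

Kv0 = (4.00000, 3.00000); divide by 4.00000 → v1 = (1.00000, 0.75000)
Kv1 = (6.25000, 8.25000); divide by 8.25000 → v2 = (0.75758, 1.00000)
Kv2 = (6.03030, 9.27273); divide by 9.27273 → v3 = (0.65033, 1.00000)
Requested entry of v3: 199/306 = 0.6503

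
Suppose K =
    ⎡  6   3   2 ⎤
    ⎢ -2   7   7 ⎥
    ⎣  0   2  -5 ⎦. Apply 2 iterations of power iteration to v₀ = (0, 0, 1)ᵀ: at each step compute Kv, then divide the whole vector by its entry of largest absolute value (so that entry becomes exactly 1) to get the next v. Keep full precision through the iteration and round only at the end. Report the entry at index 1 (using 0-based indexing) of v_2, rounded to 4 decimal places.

0.2564

Kv0 = (2.00000, 7.00000, -5.00000); divide by 7.00000 → v1 = (0.28571, 1.00000, -0.71429)
Kv1 = (3.28571, 1.42857, 5.57143); divide by 5.57143 → v2 = (0.58974, 0.25641, 1.00000)
Requested entry of v2: 10/39 = 0.2564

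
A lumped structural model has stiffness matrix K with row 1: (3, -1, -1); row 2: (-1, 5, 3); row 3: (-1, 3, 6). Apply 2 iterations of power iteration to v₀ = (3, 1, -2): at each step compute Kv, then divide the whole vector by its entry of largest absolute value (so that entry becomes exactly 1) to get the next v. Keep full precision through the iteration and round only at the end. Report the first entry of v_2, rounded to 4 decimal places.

Kv0 = (10.00000, -4.00000, -12.00000); divide by -12.00000 → v1 = (-0.83333, 0.33333, 1.00000)
Kv1 = (-3.83333, 5.50000, 7.83333); divide by 7.83333 → v2 = (-0.48936, 0.70213, 1.00000)
Requested entry of v2: 46/-94 = -0.4894

-0.4894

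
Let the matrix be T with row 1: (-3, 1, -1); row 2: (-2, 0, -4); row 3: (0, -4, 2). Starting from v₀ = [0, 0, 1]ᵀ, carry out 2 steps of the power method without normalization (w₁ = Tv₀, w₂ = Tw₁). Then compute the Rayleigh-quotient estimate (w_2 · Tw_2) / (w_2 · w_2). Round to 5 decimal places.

w1 = Tv₀ = ((-3)·0 + 1·0 + (-1)·1; (-2)·0 + 0·0 + (-4)·1; 0·0 + (-4)·0 + 2·1) = (-1, -4, 2)
w2 = Tw1 = ((-3)·(-1) + 1·(-4) + (-1)·2; (-2)·(-1) + 0·(-4) + (-4)·2; 0·(-1) + (-4)·(-4) + 2·2) = (-3, -6, 20)
Tw2 = (-17, -74, 64)
w2·Tw2 = (-3)·(-17) + (-6)·(-74) + 20·64 = 1775; w2·w2 = (-3)·(-3) + (-6)·(-6) + 20·20 = 445
λ ≈ 1775/445 = 3.98876

3.98876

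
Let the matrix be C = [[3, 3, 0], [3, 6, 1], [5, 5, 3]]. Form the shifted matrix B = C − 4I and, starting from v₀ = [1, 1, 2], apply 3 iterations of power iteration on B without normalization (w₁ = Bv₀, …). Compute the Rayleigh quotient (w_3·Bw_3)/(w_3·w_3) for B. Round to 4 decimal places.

4.5901

B = C − 4I has rows (-1, 3, 0); (3, 2, 1); (5, 5, -1)
w1 = Bv₀ = ((-1)·1 + 3·1 + 0·2; 3·1 + 2·1 + 1·2; 5·1 + 5·1 + (-1)·2) = (2, 7, 8)
w2 = Bw1 = ((-1)·2 + 3·7 + 0·8; 3·2 + 2·7 + 1·8; 5·2 + 5·7 + (-1)·8) = (19, 28, 37)
w3 = Bw2 = (65, 150, 198)
Bw3 = (385, 693, 877)
w3·Bw3 = 302621; w3·w3 = 65929; μ ≈ 302621/65929 = 4.5901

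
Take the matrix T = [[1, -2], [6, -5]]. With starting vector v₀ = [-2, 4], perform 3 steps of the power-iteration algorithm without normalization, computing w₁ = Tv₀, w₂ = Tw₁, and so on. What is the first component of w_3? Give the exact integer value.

-146

w1 = Tv₀ = (1·(-2) + (-2)·4; 6·(-2) + (-5)·4) = (-10, -32)
w2 = Tw1 = (1·(-10) + (-2)·(-32); 6·(-10) + (-5)·(-32)) = (54, 100)
w3 = Tw2 = (-146, -176)
The requested component of w3 is -146.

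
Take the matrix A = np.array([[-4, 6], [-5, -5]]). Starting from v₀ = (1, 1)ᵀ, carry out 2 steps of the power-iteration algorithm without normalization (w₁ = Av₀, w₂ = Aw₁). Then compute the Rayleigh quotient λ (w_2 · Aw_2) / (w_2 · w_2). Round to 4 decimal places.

w1 = Av₀ = (2, -10)
w2 = Aw1 = (-68, 40)
Aw2 = (512, 140)
w2·Aw2 = (-68)·512 + 40·140 = -29216; w2·w2 = (-68)·(-68) + 40·40 = 6224
λ ≈ -29216/6224 = -4.6941

-4.6941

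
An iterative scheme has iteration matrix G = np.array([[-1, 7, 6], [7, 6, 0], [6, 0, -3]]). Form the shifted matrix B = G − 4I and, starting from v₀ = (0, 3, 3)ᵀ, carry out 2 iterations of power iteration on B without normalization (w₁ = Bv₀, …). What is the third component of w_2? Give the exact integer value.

381

B = G − 4I has rows (-5, 7, 6); (7, 2, 0); (6, 0, -7)
w1 = Bv₀ = ((-5)·0 + 7·3 + 6·3; 7·0 + 2·3 + 0·3; 6·0 + 0·3 + (-7)·3) = (39, 6, -21)
w2 = Bw1 = ((-5)·39 + 7·6 + 6·(-21); 7·39 + 2·6 + 0·(-21); 6·39 + 0·6 + (-7)·(-21)) = (-279, 285, 381)
Requested component of w2: 381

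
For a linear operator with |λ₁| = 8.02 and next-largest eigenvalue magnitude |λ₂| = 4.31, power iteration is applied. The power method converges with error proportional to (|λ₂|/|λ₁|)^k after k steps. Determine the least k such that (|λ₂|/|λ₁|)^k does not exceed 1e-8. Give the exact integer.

|λ₂/λ₁| = 4.31/8.02 = 0.53741
Need k ≥ ln(1e-8) / ln(0.53741) = -18.4207 / -0.6210 ≈ 29.663
Smallest integer k satisfying the bound: 30

30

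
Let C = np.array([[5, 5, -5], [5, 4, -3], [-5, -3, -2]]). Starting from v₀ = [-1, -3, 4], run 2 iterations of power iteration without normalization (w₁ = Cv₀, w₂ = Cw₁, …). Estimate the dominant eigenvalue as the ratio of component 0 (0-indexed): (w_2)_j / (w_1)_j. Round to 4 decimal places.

9.3750

w1 = Cv₀ = (5·(-1) + 5·(-3) + (-5)·4; 5·(-1) + 4·(-3) + (-3)·4; (-5)·(-1) + (-3)·(-3) + (-2)·4) = (-40, -29, 6)
w2 = Cw1 = (5·(-40) + 5·(-29) + (-5)·6; 5·(-40) + 4·(-29) + (-3)·6; (-5)·(-40) + (-3)·(-29) + (-2)·6) = (-375, -334, 275)
Ratio at component: -375 / -40 = 9.3750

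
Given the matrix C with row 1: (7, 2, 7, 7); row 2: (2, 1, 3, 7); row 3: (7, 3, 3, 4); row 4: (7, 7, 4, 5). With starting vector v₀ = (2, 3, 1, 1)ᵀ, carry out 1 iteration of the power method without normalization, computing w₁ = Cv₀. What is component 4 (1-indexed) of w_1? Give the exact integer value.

w1 = Cv₀ = (7·2 + 2·3 + 7·1 + 7·1; 2·2 + 1·3 + 3·1 + 7·1; 7·2 + 3·3 + 3·1 + 4·1; 7·2 + 7·3 + 4·1 + 5·1) = (34, 17, 30, 44)
The requested component of w1 is 44.

44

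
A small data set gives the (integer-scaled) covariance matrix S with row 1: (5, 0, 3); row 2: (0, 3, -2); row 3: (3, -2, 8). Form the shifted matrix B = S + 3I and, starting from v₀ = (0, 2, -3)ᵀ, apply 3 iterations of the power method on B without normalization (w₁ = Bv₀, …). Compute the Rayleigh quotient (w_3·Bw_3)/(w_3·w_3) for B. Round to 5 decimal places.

μ ≈ 13.20509

B = S + 3I has rows (8, 0, 3); (0, 6, -2); (3, -2, 11)
w1 = Bv₀ = (8·0 + 0·2 + 3·(-3); 0·0 + 6·2 + (-2)·(-3); 3·0 + (-2)·2 + 11·(-3)) = (-9, 18, -37)
w2 = Bw1 = (8·(-9) + 0·18 + 3·(-37); 0·(-9) + 6·18 + (-2)·(-37); 3·(-9) + (-2)·18 + 11·(-37)) = (-183, 182, -470)
w3 = Bw2 = (-2874, 2032, -6083)
Bw3 = (-41241, 24358, -79599)
w3·Bw3 = 652222807; w3·w3 = 49391789; μ ≈ 652222807/49391789 = 13.20509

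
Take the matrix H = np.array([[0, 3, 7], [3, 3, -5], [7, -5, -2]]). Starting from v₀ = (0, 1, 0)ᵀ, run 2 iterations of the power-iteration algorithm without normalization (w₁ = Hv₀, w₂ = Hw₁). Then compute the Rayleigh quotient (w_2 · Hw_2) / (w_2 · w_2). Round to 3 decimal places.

-5.170

w1 = Hv₀ = (0·0 + 3·1 + 7·0; 3·0 + 3·1 + (-5)·0; 7·0 + (-5)·1 + (-2)·0) = (3, 3, -5)
w2 = Hw1 = (0·3 + 3·3 + 7·(-5); 3·3 + 3·3 + (-5)·(-5); 7·3 + (-5)·3 + (-2)·(-5)) = (-26, 43, 16)
Hw2 = (241, -29, -429)
w2·Hw2 = (-26)·241 + 43·(-29) + 16·(-429) = -14377; w2·w2 = (-26)·(-26) + 43·43 + 16·16 = 2781
λ ≈ -14377/2781 = -5.170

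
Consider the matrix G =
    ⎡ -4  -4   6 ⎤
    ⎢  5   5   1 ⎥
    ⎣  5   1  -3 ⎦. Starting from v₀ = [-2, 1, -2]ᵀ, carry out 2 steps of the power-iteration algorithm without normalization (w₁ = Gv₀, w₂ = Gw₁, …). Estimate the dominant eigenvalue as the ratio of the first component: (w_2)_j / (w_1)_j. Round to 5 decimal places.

-5.25000

w1 = Gv₀ = ((-4)·(-2) + (-4)·1 + 6·(-2); 5·(-2) + 5·1 + 1·(-2); 5·(-2) + 1·1 + (-3)·(-2)) = (-8, -7, -3)
w2 = Gw1 = ((-4)·(-8) + (-4)·(-7) + 6·(-3); 5·(-8) + 5·(-7) + 1·(-3); 5·(-8) + 1·(-7) + (-3)·(-3)) = (42, -78, -38)
Ratio at component: 42 / -8 = -5.25000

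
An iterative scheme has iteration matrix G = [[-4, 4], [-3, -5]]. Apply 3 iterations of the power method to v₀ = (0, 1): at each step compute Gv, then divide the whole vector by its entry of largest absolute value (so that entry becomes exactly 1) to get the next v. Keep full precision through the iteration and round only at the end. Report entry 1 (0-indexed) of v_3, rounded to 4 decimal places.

Gv0 = (4.00000, -5.00000); divide by -5.00000 → v1 = (-0.80000, 1.00000)
Gv1 = (7.20000, -2.60000); divide by 7.20000 → v2 = (1.00000, -0.36111)
Gv2 = (-5.44444, -1.19444); divide by -5.44444 → v3 = (1.00000, 0.21939)
Requested entry of v3: 43/196 = 0.2194

0.2194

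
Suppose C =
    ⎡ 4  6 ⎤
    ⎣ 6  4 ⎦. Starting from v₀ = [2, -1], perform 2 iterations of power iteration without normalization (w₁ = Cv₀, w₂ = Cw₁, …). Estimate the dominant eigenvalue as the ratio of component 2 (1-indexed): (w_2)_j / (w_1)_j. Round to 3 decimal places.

5.500

w1 = Cv₀ = (4·2 + 6·(-1); 6·2 + 4·(-1)) = (2, 8)
w2 = Cw1 = (4·2 + 6·8; 6·2 + 4·8) = (56, 44)
Ratio at component: 44 / 8 = 5.500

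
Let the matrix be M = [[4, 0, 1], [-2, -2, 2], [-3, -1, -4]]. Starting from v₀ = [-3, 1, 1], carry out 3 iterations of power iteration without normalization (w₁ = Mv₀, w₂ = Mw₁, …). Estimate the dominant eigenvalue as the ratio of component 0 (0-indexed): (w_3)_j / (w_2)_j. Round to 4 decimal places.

w1 = Mv₀ = (4·(-3) + 0·1 + 1·1; (-2)·(-3) + (-2)·1 + 2·1; (-3)·(-3) + (-1)·1 + (-4)·1) = (-11, 6, 4)
w2 = Mw1 = (4·(-11) + 0·6 + 1·4; (-2)·(-11) + (-2)·6 + 2·4; (-3)·(-11) + (-1)·6 + (-4)·4) = (-40, 18, 11)
w3 = Mw2 = (-149, 66, 58)
Ratio at component: -149 / -40 = 3.7250

λ ≈ 3.7250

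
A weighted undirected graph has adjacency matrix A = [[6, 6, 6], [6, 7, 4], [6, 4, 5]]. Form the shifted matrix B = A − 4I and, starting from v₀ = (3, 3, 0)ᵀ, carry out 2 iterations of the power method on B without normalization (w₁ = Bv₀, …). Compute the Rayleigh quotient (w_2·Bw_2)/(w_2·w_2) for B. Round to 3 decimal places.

12.701

B = A − 4I has rows (2, 6, 6); (6, 3, 4); (6, 4, 1)
w1 = Bv₀ = (24, 27, 30)
w2 = Bw1 = (390, 345, 282)
Bw2 = (4542, 4503, 4002)
w2·Bw2 = 4453479; w2·w2 = 350649; μ ≈ 4453479/350649 = 12.701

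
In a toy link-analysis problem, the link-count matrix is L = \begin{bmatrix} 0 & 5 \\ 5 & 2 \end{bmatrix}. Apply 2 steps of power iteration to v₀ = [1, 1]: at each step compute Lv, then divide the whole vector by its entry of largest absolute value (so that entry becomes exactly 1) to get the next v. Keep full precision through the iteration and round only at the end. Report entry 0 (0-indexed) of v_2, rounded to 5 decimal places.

Lv0 = (5.000000, 7.000000); divide by 7.000000 → v1 = (0.714286, 1.000000)
Lv1 = (5.000000, 5.571429); divide by 5.571429 → v2 = (0.897436, 1.000000)
Requested entry of v2: 35/39 = 0.89744

0.89744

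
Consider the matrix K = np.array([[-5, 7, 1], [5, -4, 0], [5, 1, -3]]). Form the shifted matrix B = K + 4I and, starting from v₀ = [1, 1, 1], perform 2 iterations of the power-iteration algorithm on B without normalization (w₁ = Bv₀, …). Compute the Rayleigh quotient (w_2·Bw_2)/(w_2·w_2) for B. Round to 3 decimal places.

μ ≈ 5.838

B = K + 4I has rows (-1, 7, 1); (5, 0, 0); (5, 1, 1)
w1 = Bv₀ = ((-1)·1 + 7·1 + 1·1; 5·1 + 0·1 + 0·1; 5·1 + 1·1 + 1·1) = (7, 5, 7)
w2 = Bw1 = ((-1)·7 + 7·5 + 1·7; 5·7 + 0·5 + 0·7; 5·7 + 1·5 + 1·7) = (35, 35, 47)
Bw2 = (257, 175, 257)
w2·Bw2 = 27199; w2·w2 = 4659; μ ≈ 27199/4659 = 5.838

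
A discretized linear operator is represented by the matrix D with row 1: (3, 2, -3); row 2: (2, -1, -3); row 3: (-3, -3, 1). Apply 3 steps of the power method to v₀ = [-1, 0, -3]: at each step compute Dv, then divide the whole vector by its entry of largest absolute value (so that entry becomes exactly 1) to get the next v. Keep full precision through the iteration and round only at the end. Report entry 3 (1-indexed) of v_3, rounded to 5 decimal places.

Dv0 = (6.000000, 7.000000, 0.000000); divide by 7.000000 → v1 = (0.857143, 1.000000, 0.000000)
Dv1 = (4.571429, 0.714286, -5.571429); divide by -5.571429 → v2 = (-0.820513, -0.128205, 1.000000)
Dv2 = (-5.717949, -4.512821, 3.846154); divide by -5.717949 → v3 = (1.000000, 0.789238, -0.672646)
Requested entry of v3: -150/223 = -0.67265

-0.67265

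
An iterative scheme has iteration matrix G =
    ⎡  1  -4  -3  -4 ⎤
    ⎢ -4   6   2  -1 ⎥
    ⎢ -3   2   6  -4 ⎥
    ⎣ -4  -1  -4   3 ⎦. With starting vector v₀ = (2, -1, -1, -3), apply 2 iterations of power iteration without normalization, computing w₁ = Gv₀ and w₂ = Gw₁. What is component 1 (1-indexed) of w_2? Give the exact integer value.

w1 = Gv₀ = (1·2 + (-4)·(-1) + (-3)·(-1) + (-4)·(-3); (-4)·2 + 6·(-1) + 2·(-1) + (-1)·(-3); (-3)·2 + 2·(-1) + 6·(-1) + (-4)·(-3); (-4)·2 + (-1)·(-1) + (-4)·(-1) + 3·(-3)) = (21, -13, -2, -12)
w2 = Gw1 = (1·21 + (-4)·(-13) + (-3)·(-2) + (-4)·(-12); (-4)·21 + 6·(-13) + 2·(-2) + (-1)·(-12); (-3)·21 + 2·(-13) + 6·(-2) + (-4)·(-12); (-4)·21 + (-1)·(-13) + (-4)·(-2) + 3·(-12)) = (127, -154, -53, -99)
The requested component of w2 is 127.

127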